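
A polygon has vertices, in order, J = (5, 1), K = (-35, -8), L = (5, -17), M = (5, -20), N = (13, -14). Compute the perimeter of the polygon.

112

|JK| = √((-40)² + (-9)²) = √1681 = 41
|KL| = √((40)² + (-9)²) = √1681 = 41
|LM| = √((0)² + (-3)²) = √9 = 3
|MN| = √((8)² + (6)²) = √100 = 10
|NJ| = √((-8)² + (15)²) = √289 = 17
Perimeter = 41 + 41 + 3 + 10 + 17 = 112.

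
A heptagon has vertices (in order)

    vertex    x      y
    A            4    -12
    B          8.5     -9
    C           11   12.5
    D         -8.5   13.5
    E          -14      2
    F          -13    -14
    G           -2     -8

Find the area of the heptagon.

526

Apply the surveyor's formula: 2A = Σ (x_i·y_{i+1} − x_{i+1}·y_i), indices taken mod 7.
Cross-terms: 66, 205.25, 254.75, 172, 222, 76, 56  ⇒  Σ = 1052
Area = |Σ|/2 = 526.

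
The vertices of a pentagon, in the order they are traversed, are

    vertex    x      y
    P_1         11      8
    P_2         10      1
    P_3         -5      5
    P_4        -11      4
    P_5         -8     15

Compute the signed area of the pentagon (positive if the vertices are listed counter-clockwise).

-170.5

Apply the surveyor's formula: 2A = Σ (x_i·y_{i+1} − x_{i+1}·y_i), indices taken mod 5.
Σ = (-69) + (55) + (35) + (-133) + (-229) = -341
Signed area = Σ/2 = -170.5 (negative ⇒ clockwise traversal).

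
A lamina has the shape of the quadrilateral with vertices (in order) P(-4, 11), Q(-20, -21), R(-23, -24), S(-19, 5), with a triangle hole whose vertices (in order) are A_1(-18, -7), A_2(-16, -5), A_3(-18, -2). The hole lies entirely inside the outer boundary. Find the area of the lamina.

Outer boundary:
Σ = (304) + (-3) + (-571) + (-189) = -459
Area = |Σ|/2 = 229.5.
Hole:
Σ = (-22) + (-58) + (90) = 10
Area = |Σ|/2 = 5.
Net area = 229.5 − 5 = 224.5.

224.5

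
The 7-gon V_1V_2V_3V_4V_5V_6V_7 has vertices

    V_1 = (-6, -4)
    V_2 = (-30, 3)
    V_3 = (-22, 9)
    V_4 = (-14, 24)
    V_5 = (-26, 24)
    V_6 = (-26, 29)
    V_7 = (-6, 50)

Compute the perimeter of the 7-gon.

|V_1V_2| = √((-24)² + (7)²) = √625 = 25
|V_2V_3| = √((8)² + (6)²) = √100 = 10
|V_3V_4| = √((8)² + (15)²) = √289 = 17
|V_4V_5| = √((-12)² + (0)²) = √144 = 12
|V_5V_6| = √((0)² + (5)²) = √25 = 5
|V_6V_7| = √((20)² + (21)²) = √841 = 29
|V_7V_1| = √((0)² + (-54)²) = √2916 = 54
Perimeter = 25 + 10 + 17 + 12 + 5 + 29 + 54 = 152.

152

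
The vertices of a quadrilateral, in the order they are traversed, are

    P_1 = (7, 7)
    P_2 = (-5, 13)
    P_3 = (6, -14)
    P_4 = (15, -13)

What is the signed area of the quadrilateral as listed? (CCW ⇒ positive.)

223

Cross-terms: 126, -8, 132, 196  ⇒  Σ = 446
Signed area = Σ/2 = 223 (positive ⇒ counter-clockwise traversal).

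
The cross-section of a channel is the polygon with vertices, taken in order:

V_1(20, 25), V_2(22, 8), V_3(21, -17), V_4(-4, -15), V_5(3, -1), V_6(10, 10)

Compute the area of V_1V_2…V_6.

588

Apply the shoelace formula: 2A = Σ (x_i·y_{i+1} − x_{i+1}·y_i), indices taken mod 6.
Σ = (-390) + (-542) + (-383) + (49) + (40) + (50) = -1176
Area = |Σ|/2 = 588.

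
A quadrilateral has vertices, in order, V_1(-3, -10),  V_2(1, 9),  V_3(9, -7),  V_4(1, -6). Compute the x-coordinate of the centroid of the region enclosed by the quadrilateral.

Apply the surveyor's formula. First the cross-terms c_i = x_i·y_{i+1} − x_{i+1}·y_i:
  -17, -88, -47, -28  ⇒  2A = -180, A = -90.
Then Σ (x_i + x_{i+1})·c_i = -1260, so x̄ = -1260 / (6·(-90)) = 7/3.

7/3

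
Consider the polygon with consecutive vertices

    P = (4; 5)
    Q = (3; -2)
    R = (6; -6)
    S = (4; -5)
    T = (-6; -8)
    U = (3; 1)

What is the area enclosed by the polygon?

34

Apply Gauss's area formula: 2A = Σ (x_i·y_{i+1} − x_{i+1}·y_i), indices taken mod 6.
P→Q: (4)(-2) − (3)(5) = -23
Q→R: (3)(-6) − (6)(-2) = -6
R→S: (6)(-5) − (4)(-6) = -6
S→T: (4)(-8) − (-6)(-5) = -62
T→U: (-6)(1) − (3)(-8) = 18
U→P: (3)(5) − (4)(1) = 11
Σ = -68
Area = |Σ|/2 = 34.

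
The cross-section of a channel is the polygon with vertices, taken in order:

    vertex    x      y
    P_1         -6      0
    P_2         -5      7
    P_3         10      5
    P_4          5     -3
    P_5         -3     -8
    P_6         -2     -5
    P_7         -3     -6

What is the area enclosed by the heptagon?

140.5

Apply Gauss's area formula: 2A = Σ (x_i·y_{i+1} − x_{i+1}·y_i), indices taken mod 7.
Σ = (-42) + (-95) + (-55) + (-49) + (-1) + (-3) + (-36) = -281
Area = |Σ|/2 = 140.5.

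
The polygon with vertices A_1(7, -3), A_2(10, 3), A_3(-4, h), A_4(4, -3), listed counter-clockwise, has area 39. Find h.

-1

The doubled signed area Σ (x_i y_{i+1} − x_{i+1} y_i) is linear in h.
With h=0 it equals 84; the coefficient of h is 6 (from the two edges through A_3).
So 6·h + 84 = 2·39 = 78 ⇒ h = -1.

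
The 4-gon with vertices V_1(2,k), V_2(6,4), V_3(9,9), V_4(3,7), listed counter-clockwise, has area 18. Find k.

4

Write out the shoelace sum; only the two edges meeting at V_1 involve k:
2·Area = [(3·k − 2·7) + (2·4 − 6·k)] + 54
       = -3·k + 48 = 36
⇒ k = 4.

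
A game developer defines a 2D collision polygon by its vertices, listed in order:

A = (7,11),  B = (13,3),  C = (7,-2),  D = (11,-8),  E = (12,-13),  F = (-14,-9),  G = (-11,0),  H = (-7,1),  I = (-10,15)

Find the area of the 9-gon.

Apply the shoelace formula: 2A = Σ (x_i·y_{i+1} − x_{i+1}·y_i), indices taken mod 9.
Σ = (-122) + (-47) + (-34) + (-47) + (-290) + (-99) + (-11) + (-95) + (-215) = -960
Area = |Σ|/2 = 480.

480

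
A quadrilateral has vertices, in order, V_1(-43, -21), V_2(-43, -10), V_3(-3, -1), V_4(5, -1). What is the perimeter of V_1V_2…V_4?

|V_1V_2| = √((0)² + (11)²) = √121 = 11
|V_2V_3| = √((40)² + (9)²) = √1681 = 41
|V_3V_4| = √((8)² + (0)²) = √64 = 8
|V_4V_1| = √((-48)² + (-20)²) = √2704 = 52
Perimeter = 11 + 41 + 8 + 52 = 112.

112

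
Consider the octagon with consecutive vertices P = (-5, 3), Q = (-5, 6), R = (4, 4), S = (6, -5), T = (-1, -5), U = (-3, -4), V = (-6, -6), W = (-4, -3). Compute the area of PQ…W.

94

Apply the shoelace formula: 2A = Σ (x_i·y_{i+1} − x_{i+1}·y_i), indices taken mod 8.
Σ = (-15) + (-44) + (-44) + (-35) + (-11) + (-6) + (-6) + (-27) = -188
Area = |Σ|/2 = 94.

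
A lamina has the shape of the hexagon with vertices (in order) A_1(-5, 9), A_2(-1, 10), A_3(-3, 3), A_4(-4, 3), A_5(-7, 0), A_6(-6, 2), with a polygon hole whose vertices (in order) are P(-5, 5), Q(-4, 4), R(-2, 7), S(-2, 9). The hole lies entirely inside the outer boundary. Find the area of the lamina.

Outer boundary:
A_1→A_2: (-5)(10) − (-1)(9) = -41
A_2→A_3: (-1)(3) − (-3)(10) = 27
A_3→A_4: (-3)(3) − (-4)(3) = 3
A_4→A_5: (-4)(0) − (-7)(3) = 21
A_5→A_6: (-7)(2) − (-6)(0) = -14
A_6→A_1: (-6)(9) − (-5)(2) = -44
Σ = -48
Area = |Σ|/2 = 24.
Hole:
Apply the shoelace formula: 2A = Σ (x_i·y_{i+1} − x_{i+1}·y_i), indices taken mod 4.
Σ = (0) + (-20) + (-4) + (35) = 11
Area = |Σ|/2 = 5.5.
Net area = 24 − 5.5 = 18.5.

18.5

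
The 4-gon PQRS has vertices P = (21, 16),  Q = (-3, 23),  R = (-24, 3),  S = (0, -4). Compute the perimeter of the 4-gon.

108

|PQ| = √((-24)² + (7)²) = √625 = 25
|QR| = √((-21)² + (-20)²) = √841 = 29
|RS| = √((24)² + (-7)²) = √625 = 25
|SP| = √((21)² + (20)²) = √841 = 29
Perimeter = 25 + 29 + 25 + 29 = 108.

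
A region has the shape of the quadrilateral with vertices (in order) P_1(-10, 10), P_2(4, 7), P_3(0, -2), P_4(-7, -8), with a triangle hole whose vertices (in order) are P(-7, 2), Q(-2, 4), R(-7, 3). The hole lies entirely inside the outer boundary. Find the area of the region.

Outer boundary:
Σ = (-110) + (-8) + (-14) + (-150) = -282
Area = |Σ|/2 = 141.
Hole:
Apply Gauss's area formula: 2A = Σ (x_i·y_{i+1} − x_{i+1}·y_i), indices taken mod 3.
Cross-terms: -24, 22, 7  ⇒  Σ = 5
Area = |Σ|/2 = 2.5.
Net area = 141 − 2.5 = 138.5.

138.5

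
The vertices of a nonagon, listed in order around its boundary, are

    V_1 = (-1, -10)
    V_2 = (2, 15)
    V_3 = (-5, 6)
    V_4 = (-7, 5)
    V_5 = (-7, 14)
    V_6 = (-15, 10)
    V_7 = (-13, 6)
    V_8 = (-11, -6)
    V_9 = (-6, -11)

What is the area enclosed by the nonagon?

252

Σ = (5) + (87) + (17) + (-63) + (140) + (40) + (144) + (85) + (49) = 504
Area = |Σ|/2 = 252.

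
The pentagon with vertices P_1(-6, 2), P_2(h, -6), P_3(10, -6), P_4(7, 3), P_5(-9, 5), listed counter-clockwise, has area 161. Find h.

The doubled signed area Σ (x_i y_{i+1} − x_{i+1} y_i) is linear in h.
With h=0 it equals 242; the coefficient of h is -8 (from the two edges through P_2).
So -8·h + 242 = 2·161 = 322 ⇒ h = -10.

-10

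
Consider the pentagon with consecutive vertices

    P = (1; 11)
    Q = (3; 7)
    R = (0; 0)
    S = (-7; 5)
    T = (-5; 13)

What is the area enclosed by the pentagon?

P→Q: (1)(7) − (3)(11) = -26
Q→R: (3)(0) − (0)(7) = 0
R→S: (0)(5) − (-7)(0) = 0
S→T: (-7)(13) − (-5)(5) = -66
T→P: (-5)(11) − (1)(13) = -68
Σ = -160
Area = |Σ|/2 = 80.

80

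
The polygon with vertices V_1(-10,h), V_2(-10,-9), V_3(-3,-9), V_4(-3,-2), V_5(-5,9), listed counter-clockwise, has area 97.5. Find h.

Write out the shoelace sum; only the two edges meeting at V_1 involve h:
2·Area = [((-5)·h − (-10)·9) + ((-10)·(-9) − (-10)·h)] + 5
       = 5·h + 185 = 195
⇒ h = 2.

2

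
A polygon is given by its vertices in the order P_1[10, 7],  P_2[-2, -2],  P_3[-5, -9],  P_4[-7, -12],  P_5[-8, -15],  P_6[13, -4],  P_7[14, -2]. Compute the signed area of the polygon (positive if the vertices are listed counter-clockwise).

P_1→P_2: (10)(-2) − (-2)(7) = -6
P_2→P_3: (-2)(-9) − (-5)(-2) = 8
P_3→P_4: (-5)(-12) − (-7)(-9) = -3
P_4→P_5: (-7)(-15) − (-8)(-12) = 9
P_5→P_6: (-8)(-4) − (13)(-15) = 227
P_6→P_7: (13)(-2) − (14)(-4) = 30
P_7→P_1: (14)(7) − (10)(-2) = 118
Σ = 383
Signed area = Σ/2 = 191.5 (positive ⇒ counter-clockwise traversal).

191.5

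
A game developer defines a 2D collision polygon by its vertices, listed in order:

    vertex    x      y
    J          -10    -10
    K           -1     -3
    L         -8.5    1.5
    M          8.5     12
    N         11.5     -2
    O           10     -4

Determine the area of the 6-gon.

221.375

Apply the shoelace formula: 2A = Σ (x_i·y_{i+1} − x_{i+1}·y_i), indices taken mod 6.
J→K: (-10)(-3) − (-1)(-10) = 20
K→L: (-1)(1.5) − (-8.5)(-3) = -27
L→M: (-8.5)(12) − (8.5)(1.5) = -114.75
M→N: (8.5)(-2) − (11.5)(12) = -155
N→O: (11.5)(-4) − (10)(-2) = -26
O→J: (10)(-10) − (-10)(-4) = -140
Σ = -442.75
Area = |Σ|/2 = 221.375.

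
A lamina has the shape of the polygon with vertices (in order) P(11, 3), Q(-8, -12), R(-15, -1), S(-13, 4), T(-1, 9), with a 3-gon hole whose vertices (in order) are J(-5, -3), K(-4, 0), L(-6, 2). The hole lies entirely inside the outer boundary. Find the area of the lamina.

280

Outer boundary:
Apply the shoelace (surveyor's) formula: 2A = Σ (x_i·y_{i+1} − x_{i+1}·y_i), indices taken mod 5.
Σ = (-108) + (-172) + (-73) + (-113) + (-102) = -568
Area = |Σ|/2 = 284.
Hole:
Σ = (-12) + (-8) + (28) = 8
Area = |Σ|/2 = 4.
Net area = 284 − 4 = 280.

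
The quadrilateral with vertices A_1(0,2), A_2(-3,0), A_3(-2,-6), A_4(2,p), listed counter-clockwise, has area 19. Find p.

1

The doubled signed area Σ (x_i y_{i+1} − x_{i+1} y_i) is linear in p.
With p=0 it equals 40; the coefficient of p is -2 (from the two edges through A_4).
So -2·p + 40 = 2·19 = 38 ⇒ p = 1.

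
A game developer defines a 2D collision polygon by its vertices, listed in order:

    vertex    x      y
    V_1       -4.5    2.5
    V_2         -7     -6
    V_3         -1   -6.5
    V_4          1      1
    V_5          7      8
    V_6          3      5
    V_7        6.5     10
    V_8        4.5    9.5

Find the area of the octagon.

84.875

Apply the surveyor's formula: 2A = Σ (x_i·y_{i+1} − x_{i+1}·y_i), indices taken mod 8.
Cross-terms: 44.5, 39.5, 5.5, 1, 11, -2.5, 16.75, 54  ⇒  Σ = 169.75
Area = |Σ|/2 = 84.875.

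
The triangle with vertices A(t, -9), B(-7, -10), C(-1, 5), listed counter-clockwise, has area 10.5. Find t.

The doubled signed area Σ (x_i y_{i+1} − x_{i+1} y_i) is linear in t.
With t=0 it equals -99; the coefficient of t is -15 (from the two edges through A).
So -15·t + -99 = 2·10.5 = 21 ⇒ t = -8.

-8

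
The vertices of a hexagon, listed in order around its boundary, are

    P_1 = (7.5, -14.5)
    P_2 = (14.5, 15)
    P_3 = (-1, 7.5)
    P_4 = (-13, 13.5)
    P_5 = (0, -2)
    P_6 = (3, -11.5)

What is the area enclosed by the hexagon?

302.625

Apply the surveyor's formula: 2A = Σ (x_i·y_{i+1} − x_{i+1}·y_i), indices taken mod 6.
Σ = (322.75) + (123.75) + (84) + (26) + (6) + (42.75) = 605.25
Area = |Σ|/2 = 302.625.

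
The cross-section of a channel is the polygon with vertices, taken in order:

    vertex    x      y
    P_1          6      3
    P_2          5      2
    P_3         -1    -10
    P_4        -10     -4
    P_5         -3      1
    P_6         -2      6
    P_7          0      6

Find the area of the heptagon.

116.5

Cross-terms: -3, -48, -96, -22, -16, -12, -36  ⇒  Σ = -233
Area = |Σ|/2 = 116.5.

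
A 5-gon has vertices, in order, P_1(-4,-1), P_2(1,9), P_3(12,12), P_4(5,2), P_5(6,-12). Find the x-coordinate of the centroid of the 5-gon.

885/293

Apply the shoelace (surveyor's) formula. First the cross-terms c_i = x_i·y_{i+1} − x_{i+1}·y_i:
  -35, -96, -36, -72, -54  ⇒  2A = -293, A = -146.5.
Then Σ (x_i + x_{i+1})·c_i = -2655, so x̄ = -2655 / (6·(-146.5)) = 885/293.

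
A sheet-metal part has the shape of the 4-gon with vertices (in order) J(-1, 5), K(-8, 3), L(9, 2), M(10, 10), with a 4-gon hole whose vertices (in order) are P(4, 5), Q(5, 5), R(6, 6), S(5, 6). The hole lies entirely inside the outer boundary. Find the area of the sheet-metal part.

Outer boundary:
Apply the shoelace (surveyor's) formula: 2A = Σ (x_i·y_{i+1} − x_{i+1}·y_i), indices taken mod 4.
Σ = (37) + (-43) + (70) + (60) = 124
Area = |Σ|/2 = 62.
Hole:
P→Q: (4)(5) − (5)(5) = -5
Q→R: (5)(6) − (6)(5) = 0
R→S: (6)(6) − (5)(6) = 6
S→P: (5)(5) − (4)(6) = 1
Σ = 2
Area = |Σ|/2 = 1.
Net area = 62 − 1 = 61.

61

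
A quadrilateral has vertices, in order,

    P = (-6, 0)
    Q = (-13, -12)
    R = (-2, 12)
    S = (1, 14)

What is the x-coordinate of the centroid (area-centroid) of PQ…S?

Apply the shoelace formula. First the cross-terms c_i = x_i·y_{i+1} − x_{i+1}·y_i:
  72, -180, -40, 84  ⇒  2A = -64, A = -32.
Then Σ (x_i + x_{i+1})·c_i = 952, so x̄ = 952 / (6·(-32)) = -119/24.

-119/24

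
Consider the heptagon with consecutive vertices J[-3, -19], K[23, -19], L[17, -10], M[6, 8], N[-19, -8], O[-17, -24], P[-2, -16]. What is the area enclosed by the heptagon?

710.5

Apply the shoelace (surveyor's) formula: 2A = Σ (x_i·y_{i+1} − x_{i+1}·y_i), indices taken mod 7.
Cross-terms: 494, 93, 196, 104, 320, 224, -10  ⇒  Σ = 1421
Area = |Σ|/2 = 710.5.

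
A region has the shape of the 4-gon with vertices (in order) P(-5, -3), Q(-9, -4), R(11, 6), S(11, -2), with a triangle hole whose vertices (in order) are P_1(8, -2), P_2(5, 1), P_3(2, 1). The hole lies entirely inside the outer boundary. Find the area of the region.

Outer boundary:
Cross-terms: -7, -10, -88, -43  ⇒  Σ = -148
Area = |Σ|/2 = 74.
Hole:
Cross-terms: 18, 3, -12  ⇒  Σ = 9
Area = |Σ|/2 = 4.5.
Net area = 74 − 4.5 = 69.5.

69.5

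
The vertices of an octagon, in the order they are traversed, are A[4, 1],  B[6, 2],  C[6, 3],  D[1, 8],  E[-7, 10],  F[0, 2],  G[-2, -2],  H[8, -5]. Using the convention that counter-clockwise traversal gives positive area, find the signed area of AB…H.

Apply Gauss's area formula: 2A = Σ (x_i·y_{i+1} − x_{i+1}·y_i), indices taken mod 8.
Σ = (2) + (6) + (45) + (66) + (-14) + (4) + (26) + (28) = 163
Signed area = Σ/2 = 81.5 (positive ⇒ counter-clockwise traversal).

81.5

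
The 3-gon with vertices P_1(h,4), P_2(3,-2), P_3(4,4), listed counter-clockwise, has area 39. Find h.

-9

The doubled signed area Σ (x_i y_{i+1} − x_{i+1} y_i) is linear in h.
With h=0 it equals 24; the coefficient of h is -6 (from the two edges through P_1).
So -6·h + 24 = 2·39 = 78 ⇒ h = -9.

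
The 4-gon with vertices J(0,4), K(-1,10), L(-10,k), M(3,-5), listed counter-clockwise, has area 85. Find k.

-1

The doubled signed area Σ (x_i y_{i+1} − x_{i+1} y_i) is linear in k.
With k=0 it equals 166; the coefficient of k is -4 (from the two edges through L).
So -4·k + 166 = 2·85 = 170 ⇒ k = -1.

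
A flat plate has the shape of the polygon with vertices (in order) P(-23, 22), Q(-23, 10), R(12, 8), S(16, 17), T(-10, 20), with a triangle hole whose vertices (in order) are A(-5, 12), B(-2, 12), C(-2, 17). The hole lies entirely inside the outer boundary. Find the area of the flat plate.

381.5

Outer boundary:
Apply Gauss's area formula: 2A = Σ (x_i·y_{i+1} − x_{i+1}·y_i), indices taken mod 5.
Σ = (276) + (-304) + (76) + (490) + (240) = 778
Area = |Σ|/2 = 389.
Hole:
Apply the surveyor's formula: 2A = Σ (x_i·y_{i+1} − x_{i+1}·y_i), indices taken mod 3.
Cross-terms: -36, -10, 61  ⇒  Σ = 15
Area = |Σ|/2 = 7.5.
Net area = 389 − 7.5 = 381.5.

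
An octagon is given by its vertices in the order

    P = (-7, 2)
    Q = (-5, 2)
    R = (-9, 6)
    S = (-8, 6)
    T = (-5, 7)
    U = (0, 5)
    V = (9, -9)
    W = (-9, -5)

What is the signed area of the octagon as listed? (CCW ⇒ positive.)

-148.5

Apply the shoelace (surveyor's) formula: 2A = Σ (x_i·y_{i+1} − x_{i+1}·y_i), indices taken mod 8.
Cross-terms: -4, -12, -6, -26, -25, -45, -126, -53  ⇒  Σ = -297
Signed area = Σ/2 = -148.5 (negative ⇒ clockwise traversal).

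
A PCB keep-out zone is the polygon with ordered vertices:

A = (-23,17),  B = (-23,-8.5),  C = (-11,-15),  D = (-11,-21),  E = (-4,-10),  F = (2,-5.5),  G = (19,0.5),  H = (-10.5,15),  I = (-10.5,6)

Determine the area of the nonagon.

710.875

Σ = (586.5) + (251.5) + (66) + (26) + (42) + (105.5) + (290.25) + (94.5) + (-40.5) = 1421.75
Area = |Σ|/2 = 710.875.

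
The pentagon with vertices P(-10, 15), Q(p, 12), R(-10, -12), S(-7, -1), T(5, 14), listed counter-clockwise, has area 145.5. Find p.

-9

The doubled signed area Σ (x_i y_{i+1} − x_{i+1} y_i) is linear in p.
With p=0 it equals 48; the coefficient of p is -27 (from the two edges through Q).
So -27·p + 48 = 2·145.5 = 291 ⇒ p = -9.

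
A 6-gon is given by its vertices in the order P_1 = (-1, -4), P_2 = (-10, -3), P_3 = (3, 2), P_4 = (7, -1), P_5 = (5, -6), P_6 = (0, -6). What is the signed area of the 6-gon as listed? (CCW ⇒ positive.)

-69

Apply the shoelace (surveyor's) formula: 2A = Σ (x_i·y_{i+1} − x_{i+1}·y_i), indices taken mod 6.
Σ = (-37) + (-11) + (-17) + (-37) + (-30) + (-6) = -138
Signed area = Σ/2 = -69 (negative ⇒ clockwise traversal).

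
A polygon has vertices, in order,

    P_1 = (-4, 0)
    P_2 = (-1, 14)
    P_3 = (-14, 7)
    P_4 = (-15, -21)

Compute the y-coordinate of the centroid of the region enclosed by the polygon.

Apply the shoelace formula. First the cross-terms c_i = x_i·y_{i+1} − x_{i+1}·y_i:
  -56, 189, 399, -84  ⇒  2A = 448, A = 224.
Then Σ (y_i + y_{i+1})·c_i = -637, so ȳ = -637 / (6·224) = -91/192.

-91/192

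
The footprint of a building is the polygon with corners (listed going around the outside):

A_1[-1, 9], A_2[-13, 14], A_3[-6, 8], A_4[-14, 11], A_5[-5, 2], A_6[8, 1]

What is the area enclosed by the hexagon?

Apply the shoelace formula: 2A = Σ (x_i·y_{i+1} − x_{i+1}·y_i), indices taken mod 6.
Σ = (103) + (-20) + (46) + (27) + (-21) + (73) = 208
Area = |Σ|/2 = 104.

104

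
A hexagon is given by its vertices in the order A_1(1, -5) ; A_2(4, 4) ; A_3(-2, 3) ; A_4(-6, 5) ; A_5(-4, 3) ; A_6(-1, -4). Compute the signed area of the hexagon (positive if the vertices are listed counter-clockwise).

41

Σ = (24) + (20) + (8) + (2) + (19) + (9) = 82
Signed area = Σ/2 = 41 (positive ⇒ counter-clockwise traversal).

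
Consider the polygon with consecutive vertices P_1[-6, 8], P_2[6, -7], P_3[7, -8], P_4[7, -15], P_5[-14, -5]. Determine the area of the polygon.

Cross-terms: -6, 1, -49, -245, -142  ⇒  Σ = -441
Area = |Σ|/2 = 220.5.

220.5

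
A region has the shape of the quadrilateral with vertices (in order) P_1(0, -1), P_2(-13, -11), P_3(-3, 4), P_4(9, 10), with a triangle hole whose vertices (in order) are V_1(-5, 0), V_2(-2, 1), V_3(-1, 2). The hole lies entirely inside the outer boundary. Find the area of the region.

Outer boundary:
Apply the shoelace formula: 2A = Σ (x_i·y_{i+1} − x_{i+1}·y_i), indices taken mod 4.
P_1→P_2: (0)(-11) − (-13)(-1) = -13
P_2→P_3: (-13)(4) − (-3)(-11) = -85
P_3→P_4: (-3)(10) − (9)(4) = -66
P_4→P_1: (9)(-1) − (0)(10) = -9
Σ = -173
Area = |Σ|/2 = 86.5.
Hole:
V_1→V_2: (-5)(1) − (-2)(0) = -5
V_2→V_3: (-2)(2) − (-1)(1) = -3
V_3→V_1: (-1)(0) − (-5)(2) = 10
Σ = 2
Area = |Σ|/2 = 1.
Net area = 86.5 − 1 = 85.5.

85.5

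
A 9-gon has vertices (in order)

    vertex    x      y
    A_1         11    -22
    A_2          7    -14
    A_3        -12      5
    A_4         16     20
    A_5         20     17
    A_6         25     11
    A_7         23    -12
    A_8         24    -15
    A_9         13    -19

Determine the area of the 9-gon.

Cross-terms: 0, -133, -320, -128, -205, -553, -57, -261, -77  ⇒  Σ = -1734
Area = |Σ|/2 = 867.

867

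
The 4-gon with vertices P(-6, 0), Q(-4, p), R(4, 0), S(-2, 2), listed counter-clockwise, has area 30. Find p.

The doubled signed area Σ (x_i y_{i+1} − x_{i+1} y_i) is linear in p.
With p=0 it equals 20; the coefficient of p is -10 (from the two edges through Q).
So -10·p + 20 = 2·30 = 60 ⇒ p = -4.

-4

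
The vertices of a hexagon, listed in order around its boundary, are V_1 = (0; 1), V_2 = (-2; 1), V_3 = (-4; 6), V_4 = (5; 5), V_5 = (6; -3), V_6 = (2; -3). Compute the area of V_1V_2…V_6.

V_1→V_2: (0)(1) − (-2)(1) = 2
V_2→V_3: (-2)(6) − (-4)(1) = -8
V_3→V_4: (-4)(5) − (5)(6) = -50
V_4→V_5: (5)(-3) − (6)(5) = -45
V_5→V_6: (6)(-3) − (2)(-3) = -12
V_6→V_1: (2)(1) − (0)(-3) = 2
Σ = -111
Area = |Σ|/2 = 55.5.

55.5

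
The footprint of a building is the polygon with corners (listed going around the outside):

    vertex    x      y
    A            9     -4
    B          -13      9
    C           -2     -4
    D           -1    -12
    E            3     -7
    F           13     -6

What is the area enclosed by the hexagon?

Apply the shoelace (surveyor's) formula: 2A = Σ (x_i·y_{i+1} − x_{i+1}·y_i), indices taken mod 6.
Σ = (29) + (70) + (20) + (43) + (73) + (2) = 237
Area = |Σ|/2 = 118.5.

118.5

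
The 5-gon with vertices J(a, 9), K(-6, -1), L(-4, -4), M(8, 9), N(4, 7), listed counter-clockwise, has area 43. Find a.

5

Write out the shoelace sum; only the two edges meeting at J involve a:
2·Area = [(4·9 − a·7) + (a·(-1) − (-6)·9)] + 36
       = -8·a + 126 = 86
⇒ a = 5.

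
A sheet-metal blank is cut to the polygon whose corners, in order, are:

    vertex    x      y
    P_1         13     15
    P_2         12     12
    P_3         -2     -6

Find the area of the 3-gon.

12

P_1→P_2: (13)(12) − (12)(15) = -24
P_2→P_3: (12)(-6) − (-2)(12) = -48
P_3→P_1: (-2)(15) − (13)(-6) = 48
Σ = -24
Area = |Σ|/2 = 12.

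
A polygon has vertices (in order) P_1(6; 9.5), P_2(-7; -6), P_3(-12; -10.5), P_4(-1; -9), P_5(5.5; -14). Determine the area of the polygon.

164.625

P_1→P_2: (6)(-6) − (-7)(9.5) = 30.5
P_2→P_3: (-7)(-10.5) − (-12)(-6) = 1.5
P_3→P_4: (-12)(-9) − (-1)(-10.5) = 97.5
P_4→P_5: (-1)(-14) − (5.5)(-9) = 63.5
P_5→P_1: (5.5)(9.5) − (6)(-14) = 136.25
Σ = 329.25
Area = |Σ|/2 = 164.625.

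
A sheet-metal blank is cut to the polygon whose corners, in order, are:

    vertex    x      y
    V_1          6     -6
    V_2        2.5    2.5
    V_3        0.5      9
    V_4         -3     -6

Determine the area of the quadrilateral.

64.625

Σ = (30) + (21.25) + (24) + (54) = 129.25
Area = |Σ|/2 = 64.625.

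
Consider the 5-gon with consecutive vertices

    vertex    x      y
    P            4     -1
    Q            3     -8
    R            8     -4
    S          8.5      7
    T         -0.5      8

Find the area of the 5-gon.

76.5

Apply the shoelace formula: 2A = Σ (x_i·y_{i+1} − x_{i+1}·y_i), indices taken mod 5.
Σ = (-29) + (52) + (90) + (71.5) + (-31.5) = 153
Area = |Σ|/2 = 76.5.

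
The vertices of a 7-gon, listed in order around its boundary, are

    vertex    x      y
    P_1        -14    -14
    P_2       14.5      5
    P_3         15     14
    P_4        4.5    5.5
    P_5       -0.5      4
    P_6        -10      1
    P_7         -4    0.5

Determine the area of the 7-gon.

Σ = (133) + (128) + (19.5) + (20.75) + (39.5) + (-1) + (63) = 402.75
Area = |Σ|/2 = 201.375.

201.375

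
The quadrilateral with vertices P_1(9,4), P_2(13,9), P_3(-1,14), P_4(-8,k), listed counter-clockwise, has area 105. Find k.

9

The doubled signed area Σ (x_i y_{i+1} − x_{i+1} y_i) is linear in k.
With k=0 it equals 300; the coefficient of k is -10 (from the two edges through P_4).
So -10·k + 300 = 2·105 = 210 ⇒ k = 9.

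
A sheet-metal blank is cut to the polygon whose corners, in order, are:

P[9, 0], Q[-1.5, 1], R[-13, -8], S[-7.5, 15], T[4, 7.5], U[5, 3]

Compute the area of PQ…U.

194.875

P→Q: (9)(1) − (-1.5)(0) = 9
Q→R: (-1.5)(-8) − (-13)(1) = 25
R→S: (-13)(15) − (-7.5)(-8) = -255
S→T: (-7.5)(7.5) − (4)(15) = -116.25
T→U: (4)(3) − (5)(7.5) = -25.5
U→P: (5)(0) − (9)(3) = -27
Σ = -389.75
Area = |Σ|/2 = 194.875.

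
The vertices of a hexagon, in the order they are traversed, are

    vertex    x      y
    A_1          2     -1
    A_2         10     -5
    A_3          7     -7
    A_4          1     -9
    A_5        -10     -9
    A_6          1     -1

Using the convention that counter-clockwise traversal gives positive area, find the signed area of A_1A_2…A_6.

Apply the shoelace formula: 2A = Σ (x_i·y_{i+1} − x_{i+1}·y_i), indices taken mod 6.
Cross-terms: 0, -35, -56, -99, 19, 1  ⇒  Σ = -170
Signed area = Σ/2 = -85 (negative ⇒ clockwise traversal).

-85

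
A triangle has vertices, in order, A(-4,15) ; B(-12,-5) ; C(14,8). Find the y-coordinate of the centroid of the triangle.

Apply the shoelace (surveyor's) formula. First the cross-terms c_i = x_i·y_{i+1} − x_{i+1}·y_i:
  200, -26, 242  ⇒  2A = 416, A = 208.
Then Σ (y_i + y_{i+1})·c_i = 7488, so ȳ = 7488 / (6·208) = 6.

6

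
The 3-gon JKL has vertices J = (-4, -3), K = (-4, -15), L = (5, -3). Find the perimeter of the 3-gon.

|JK| = √((0)² + (-12)²) = √144 = 12
|KL| = √((9)² + (12)²) = √225 = 15
|LJ| = √((-9)² + (0)²) = √81 = 9
Perimeter = 12 + 15 + 9 = 36.

36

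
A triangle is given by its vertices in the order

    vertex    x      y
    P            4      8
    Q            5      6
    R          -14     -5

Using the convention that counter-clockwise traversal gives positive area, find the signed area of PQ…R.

Apply the shoelace (surveyor's) formula: 2A = Σ (x_i·y_{i+1} − x_{i+1}·y_i), indices taken mod 3.
P→Q: (4)(6) − (5)(8) = -16
Q→R: (5)(-5) − (-14)(6) = 59
R→P: (-14)(8) − (4)(-5) = -92
Σ = -49
Signed area = Σ/2 = -24.5 (negative ⇒ clockwise traversal).

-24.5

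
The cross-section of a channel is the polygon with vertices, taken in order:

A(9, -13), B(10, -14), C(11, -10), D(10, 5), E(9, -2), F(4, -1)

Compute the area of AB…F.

Σ = (4) + (54) + (155) + (-65) + (-1) + (-43) = 104
Area = |Σ|/2 = 52.

52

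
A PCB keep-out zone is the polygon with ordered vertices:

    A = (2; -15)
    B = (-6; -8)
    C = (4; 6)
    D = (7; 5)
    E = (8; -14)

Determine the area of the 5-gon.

181

Cross-terms: -106, -4, -22, -138, -92  ⇒  Σ = -362
Area = |Σ|/2 = 181.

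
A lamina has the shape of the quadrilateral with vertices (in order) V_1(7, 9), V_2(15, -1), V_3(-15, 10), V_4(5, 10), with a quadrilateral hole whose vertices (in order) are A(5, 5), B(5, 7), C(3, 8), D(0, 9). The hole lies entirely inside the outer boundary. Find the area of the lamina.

Outer boundary:
Apply the shoelace (surveyor's) formula: 2A = Σ (x_i·y_{i+1} − x_{i+1}·y_i), indices taken mod 4.
Cross-terms: -142, 135, -200, -25  ⇒  Σ = -232
Area = |Σ|/2 = 116.
Hole:
Apply the surveyor's formula: 2A = Σ (x_i·y_{i+1} − x_{i+1}·y_i), indices taken mod 4.
Σ = (10) + (19) + (27) + (-45) = 11
Area = |Σ|/2 = 5.5.
Net area = 116 − 5.5 = 110.5.

110.5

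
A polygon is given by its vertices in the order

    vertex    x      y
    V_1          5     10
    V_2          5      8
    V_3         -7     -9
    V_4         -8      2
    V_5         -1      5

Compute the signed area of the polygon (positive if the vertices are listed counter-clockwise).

-79

Apply the shoelace (surveyor's) formula: 2A = Σ (x_i·y_{i+1} − x_{i+1}·y_i), indices taken mod 5.
Cross-terms: -10, 11, -86, -38, -35  ⇒  Σ = -158
Signed area = Σ/2 = -79 (negative ⇒ clockwise traversal).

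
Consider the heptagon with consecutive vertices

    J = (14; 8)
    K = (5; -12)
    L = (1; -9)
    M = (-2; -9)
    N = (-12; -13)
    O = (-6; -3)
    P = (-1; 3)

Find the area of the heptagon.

231.5

Apply Gauss's area formula: 2A = Σ (x_i·y_{i+1} − x_{i+1}·y_i), indices taken mod 7.
Cross-terms: -208, -33, -27, -82, -42, -21, -50  ⇒  Σ = -463
Area = |Σ|/2 = 231.5.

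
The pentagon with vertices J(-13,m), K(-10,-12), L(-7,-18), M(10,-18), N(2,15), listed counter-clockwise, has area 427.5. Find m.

The doubled signed area Σ (x_i y_{i+1} − x_{i+1} y_i) is linear in m.
With m=0 it equals 939; the coefficient of m is 12 (from the two edges through J).
So 12·m + 939 = 2·427.5 = 855 ⇒ m = -7.

-7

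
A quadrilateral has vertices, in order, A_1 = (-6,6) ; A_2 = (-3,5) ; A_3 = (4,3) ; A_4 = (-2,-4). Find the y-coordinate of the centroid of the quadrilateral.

Apply the surveyor's formula. First the cross-terms c_i = x_i·y_{i+1} − x_{i+1}·y_i:
  -12, -29, -10, -36  ⇒  2A = -87, A = -43.5.
Then Σ (y_i + y_{i+1})·c_i = -426, so ȳ = -426 / (6·(-43.5)) = 142/87.

142/87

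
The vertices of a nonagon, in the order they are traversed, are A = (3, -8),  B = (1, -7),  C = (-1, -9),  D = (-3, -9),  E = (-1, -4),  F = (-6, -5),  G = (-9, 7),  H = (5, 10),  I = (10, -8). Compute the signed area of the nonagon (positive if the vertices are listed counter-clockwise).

-235.5

Σ = (-13) + (-16) + (-18) + (3) + (-19) + (-87) + (-125) + (-140) + (-56) = -471
Signed area = Σ/2 = -235.5 (negative ⇒ clockwise traversal).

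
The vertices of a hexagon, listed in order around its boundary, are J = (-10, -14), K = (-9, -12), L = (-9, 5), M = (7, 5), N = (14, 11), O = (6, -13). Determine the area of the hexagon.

Apply the shoelace (surveyor's) formula: 2A = Σ (x_i·y_{i+1} − x_{i+1}·y_i), indices taken mod 6.
Cross-terms: -6, -153, -80, 7, -248, -214  ⇒  Σ = -694
Area = |Σ|/2 = 347.

347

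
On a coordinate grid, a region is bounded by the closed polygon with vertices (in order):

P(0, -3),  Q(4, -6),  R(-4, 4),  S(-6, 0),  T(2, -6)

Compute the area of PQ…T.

Apply the shoelace formula: 2A = Σ (x_i·y_{i+1} − x_{i+1}·y_i), indices taken mod 5.
Σ = (12) + (-8) + (24) + (36) + (-6) = 58
Area = |Σ|/2 = 29.

29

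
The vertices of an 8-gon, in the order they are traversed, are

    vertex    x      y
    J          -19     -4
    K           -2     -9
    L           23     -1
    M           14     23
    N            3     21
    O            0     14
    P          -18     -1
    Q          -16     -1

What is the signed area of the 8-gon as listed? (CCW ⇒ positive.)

740.5

Σ = (163) + (209) + (543) + (225) + (42) + (252) + (2) + (45) = 1481
Signed area = Σ/2 = 740.5 (positive ⇒ counter-clockwise traversal).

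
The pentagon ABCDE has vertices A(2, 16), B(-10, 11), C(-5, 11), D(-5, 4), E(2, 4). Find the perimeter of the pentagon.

44

|AB| = √((-12)² + (-5)²) = √169 = 13
|BC| = √((5)² + (0)²) = √25 = 5
|CD| = √((0)² + (-7)²) = √49 = 7
|DE| = √((7)² + (0)²) = √49 = 7
|EA| = √((0)² + (12)²) = √144 = 12
Perimeter = 13 + 5 + 7 + 7 + 12 = 44.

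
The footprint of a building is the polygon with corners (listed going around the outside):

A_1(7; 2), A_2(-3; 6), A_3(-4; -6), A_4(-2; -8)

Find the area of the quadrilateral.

Apply the shoelace formula: 2A = Σ (x_i·y_{i+1} − x_{i+1}·y_i), indices taken mod 4.
Σ = (48) + (42) + (20) + (52) = 162
Area = |Σ|/2 = 81.

81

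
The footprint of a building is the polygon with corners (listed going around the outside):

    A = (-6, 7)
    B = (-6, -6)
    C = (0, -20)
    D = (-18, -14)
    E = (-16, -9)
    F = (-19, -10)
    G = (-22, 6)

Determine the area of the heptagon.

343.5

Apply the shoelace formula: 2A = Σ (x_i·y_{i+1} − x_{i+1}·y_i), indices taken mod 7.
Cross-terms: 78, 120, -360, -62, -11, -334, -118  ⇒  Σ = -687
Area = |Σ|/2 = 343.5.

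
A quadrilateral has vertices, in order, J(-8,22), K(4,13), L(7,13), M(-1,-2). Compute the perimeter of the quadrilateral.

|JK| = √((12)² + (-9)²) = √225 = 15
|KL| = √((3)² + (0)²) = √9 = 3
|LM| = √((-8)² + (-15)²) = √289 = 17
|MJ| = √((-7)² + (24)²) = √625 = 25
Perimeter = 15 + 3 + 17 + 25 = 60.

60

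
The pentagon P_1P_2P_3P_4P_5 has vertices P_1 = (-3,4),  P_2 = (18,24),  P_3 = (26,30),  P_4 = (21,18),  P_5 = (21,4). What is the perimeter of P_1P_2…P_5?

90

|P_1P_2| = √((21)² + (20)²) = √841 = 29
|P_2P_3| = √((8)² + (6)²) = √100 = 10
|P_3P_4| = √((-5)² + (-12)²) = √169 = 13
|P_4P_5| = √((0)² + (-14)²) = √196 = 14
|P_5P_1| = √((-24)² + (0)²) = √576 = 24
Perimeter = 29 + 10 + 13 + 14 + 24 = 90.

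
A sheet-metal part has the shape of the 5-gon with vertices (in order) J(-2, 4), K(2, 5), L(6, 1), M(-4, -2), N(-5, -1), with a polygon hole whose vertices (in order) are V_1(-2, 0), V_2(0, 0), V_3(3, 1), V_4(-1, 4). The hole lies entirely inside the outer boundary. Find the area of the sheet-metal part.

Outer boundary:
Apply the shoelace (surveyor's) formula: 2A = Σ (x_i·y_{i+1} − x_{i+1}·y_i), indices taken mod 5.
Cross-terms: -18, -28, -8, -6, -22  ⇒  Σ = -82
Area = |Σ|/2 = 41.
Hole:
V_1→V_2: (-2)(0) − (0)(0) = 0
V_2→V_3: (0)(1) − (3)(0) = 0
V_3→V_4: (3)(4) − (-1)(1) = 13
V_4→V_1: (-1)(0) − (-2)(4) = 8
Σ = 21
Area = |Σ|/2 = 10.5.
Net area = 41 − 10.5 = 30.5.

30.5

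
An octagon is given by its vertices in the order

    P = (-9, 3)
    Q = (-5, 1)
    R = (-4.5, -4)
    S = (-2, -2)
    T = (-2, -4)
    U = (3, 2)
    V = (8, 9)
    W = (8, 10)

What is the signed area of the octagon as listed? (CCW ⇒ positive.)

Σ = (6) + (24.5) + (1) + (4) + (8) + (11) + (8) + (114) = 176.5
Signed area = Σ/2 = 88.25 (positive ⇒ counter-clockwise traversal).

88.25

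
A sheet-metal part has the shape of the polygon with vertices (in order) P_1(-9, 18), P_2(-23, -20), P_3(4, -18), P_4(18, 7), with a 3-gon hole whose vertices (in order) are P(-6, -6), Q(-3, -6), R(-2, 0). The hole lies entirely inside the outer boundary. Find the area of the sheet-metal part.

904.5

Outer boundary:
Apply the shoelace formula: 2A = Σ (x_i·y_{i+1} − x_{i+1}·y_i), indices taken mod 4.
Σ = (594) + (494) + (352) + (387) = 1827
Area = |Σ|/2 = 913.5.
Hole:
Apply Gauss's area formula: 2A = Σ (x_i·y_{i+1} − x_{i+1}·y_i), indices taken mod 3.
Σ = (18) + (-12) + (12) = 18
Area = |Σ|/2 = 9.
Net area = 913.5 − 9 = 904.5.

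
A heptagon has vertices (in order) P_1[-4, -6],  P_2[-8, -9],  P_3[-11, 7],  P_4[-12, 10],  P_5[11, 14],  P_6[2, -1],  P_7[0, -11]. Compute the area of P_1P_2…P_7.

288

Apply Gauss's area formula: 2A = Σ (x_i·y_{i+1} − x_{i+1}·y_i), indices taken mod 7.
Cross-terms: -12, -155, -26, -278, -39, -22, -44  ⇒  Σ = -576
Area = |Σ|/2 = 288.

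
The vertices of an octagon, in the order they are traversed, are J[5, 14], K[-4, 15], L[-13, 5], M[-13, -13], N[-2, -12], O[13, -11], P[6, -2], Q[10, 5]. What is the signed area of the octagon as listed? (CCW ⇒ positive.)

526.5

Apply the surveyor's formula: 2A = Σ (x_i·y_{i+1} − x_{i+1}·y_i), indices taken mod 8.
Σ = (131) + (175) + (234) + (130) + (178) + (40) + (50) + (115) = 1053
Signed area = Σ/2 = 526.5 (positive ⇒ counter-clockwise traversal).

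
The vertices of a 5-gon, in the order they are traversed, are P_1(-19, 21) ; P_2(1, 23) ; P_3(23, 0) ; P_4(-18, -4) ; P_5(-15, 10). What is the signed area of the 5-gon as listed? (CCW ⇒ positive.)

P_1→P_2: (-19)(23) − (1)(21) = -458
P_2→P_3: (1)(0) − (23)(23) = -529
P_3→P_4: (23)(-4) − (-18)(0) = -92
P_4→P_5: (-18)(10) − (-15)(-4) = -240
P_5→P_1: (-15)(21) − (-19)(10) = -125
Σ = -1444
Signed area = Σ/2 = -722 (negative ⇒ clockwise traversal).

-722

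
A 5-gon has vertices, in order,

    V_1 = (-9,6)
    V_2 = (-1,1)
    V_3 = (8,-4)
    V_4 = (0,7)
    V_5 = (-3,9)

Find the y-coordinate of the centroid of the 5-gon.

Apply Gauss's area formula. First the cross-terms c_i = x_i·y_{i+1} − x_{i+1}·y_i:
  -3, -4, 56, 21, 63  ⇒  2A = 133, A = 66.5.
Then Σ (y_i + y_{i+1})·c_i = 1440, so ȳ = 1440 / (6·66.5) = 480/133.

480/133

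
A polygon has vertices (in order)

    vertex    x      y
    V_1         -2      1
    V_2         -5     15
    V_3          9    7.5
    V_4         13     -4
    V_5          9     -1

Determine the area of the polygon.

150.5

Apply the shoelace (surveyor's) formula: 2A = Σ (x_i·y_{i+1} − x_{i+1}·y_i), indices taken mod 5.
Σ = (-25) + (-172.5) + (-133.5) + (23) + (7) = -301
Area = |Σ|/2 = 150.5.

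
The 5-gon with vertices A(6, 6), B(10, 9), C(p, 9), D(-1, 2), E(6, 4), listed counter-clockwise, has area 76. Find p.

-9

Write out the shoelace sum; only the two edges meeting at C involve p:
2·Area = [(10·9 − p·9) + (p·2 − (-1)·9)] + -10
       = -7·p + 89 = 152
⇒ p = -9.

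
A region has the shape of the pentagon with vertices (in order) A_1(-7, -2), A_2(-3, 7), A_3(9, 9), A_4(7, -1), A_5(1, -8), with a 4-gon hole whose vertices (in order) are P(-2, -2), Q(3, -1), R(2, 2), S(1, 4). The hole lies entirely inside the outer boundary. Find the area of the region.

151

Outer boundary:
Apply the surveyor's formula: 2A = Σ (x_i·y_{i+1} − x_{i+1}·y_i), indices taken mod 5.
Σ = (-55) + (-90) + (-72) + (-55) + (-58) = -330
Area = |Σ|/2 = 165.
Hole:
Apply the shoelace (surveyor's) formula: 2A = Σ (x_i·y_{i+1} − x_{i+1}·y_i), indices taken mod 4.
Cross-terms: 8, 8, 6, 6  ⇒  Σ = 28
Area = |Σ|/2 = 14.
Net area = 165 − 14 = 151.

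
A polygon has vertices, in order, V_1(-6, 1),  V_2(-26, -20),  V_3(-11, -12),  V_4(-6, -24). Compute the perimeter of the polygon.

|V_1V_2| = √((-20)² + (-21)²) = √841 = 29
|V_2V_3| = √((15)² + (8)²) = √289 = 17
|V_3V_4| = √((5)² + (-12)²) = √169 = 13
|V_4V_1| = √((0)² + (25)²) = √625 = 25
Perimeter = 29 + 17 + 13 + 25 = 84.

84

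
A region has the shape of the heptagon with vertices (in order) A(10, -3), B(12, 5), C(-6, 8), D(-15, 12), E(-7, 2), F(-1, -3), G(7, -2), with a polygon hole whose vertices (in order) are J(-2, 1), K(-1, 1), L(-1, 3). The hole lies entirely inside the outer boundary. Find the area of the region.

Outer boundary:
A→B: (10)(5) − (12)(-3) = 86
B→C: (12)(8) − (-6)(5) = 126
C→D: (-6)(12) − (-15)(8) = 48
D→E: (-15)(2) − (-7)(12) = 54
E→F: (-7)(-3) − (-1)(2) = 23
F→G: (-1)(-2) − (7)(-3) = 23
G→A: (7)(-3) − (10)(-2) = -1
Σ = 359
Area = |Σ|/2 = 179.5.
Hole:
Apply the surveyor's formula: 2A = Σ (x_i·y_{i+1} − x_{i+1}·y_i), indices taken mod 3.
Σ = (-1) + (-2) + (5) = 2
Area = |Σ|/2 = 1.
Net area = 179.5 − 1 = 178.5.

178.5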